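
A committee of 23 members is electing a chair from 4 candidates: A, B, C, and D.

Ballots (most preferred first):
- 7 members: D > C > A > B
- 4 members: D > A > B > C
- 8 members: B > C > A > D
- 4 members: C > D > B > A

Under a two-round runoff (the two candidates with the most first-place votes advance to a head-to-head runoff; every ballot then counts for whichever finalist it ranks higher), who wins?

D

Round 1 first-place votes: A 0, B 8, C 4, D 11. D and B advance.
Runoff: D is ranked above B on 15 ballots, B above D on 8.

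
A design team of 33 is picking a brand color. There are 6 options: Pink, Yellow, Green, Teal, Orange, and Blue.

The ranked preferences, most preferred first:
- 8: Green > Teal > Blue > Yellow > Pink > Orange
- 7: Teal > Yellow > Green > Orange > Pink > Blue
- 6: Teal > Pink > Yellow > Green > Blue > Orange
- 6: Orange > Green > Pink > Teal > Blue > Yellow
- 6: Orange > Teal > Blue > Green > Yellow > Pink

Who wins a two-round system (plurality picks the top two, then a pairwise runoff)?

Teal

Round 1 first-place votes: Pink 0, Yellow 0, Green 8, Teal 13, Orange 12, Blue 0. Teal and Orange advance.
Runoff: Teal is ranked above Orange on 21 ballots, Orange above Teal on 12.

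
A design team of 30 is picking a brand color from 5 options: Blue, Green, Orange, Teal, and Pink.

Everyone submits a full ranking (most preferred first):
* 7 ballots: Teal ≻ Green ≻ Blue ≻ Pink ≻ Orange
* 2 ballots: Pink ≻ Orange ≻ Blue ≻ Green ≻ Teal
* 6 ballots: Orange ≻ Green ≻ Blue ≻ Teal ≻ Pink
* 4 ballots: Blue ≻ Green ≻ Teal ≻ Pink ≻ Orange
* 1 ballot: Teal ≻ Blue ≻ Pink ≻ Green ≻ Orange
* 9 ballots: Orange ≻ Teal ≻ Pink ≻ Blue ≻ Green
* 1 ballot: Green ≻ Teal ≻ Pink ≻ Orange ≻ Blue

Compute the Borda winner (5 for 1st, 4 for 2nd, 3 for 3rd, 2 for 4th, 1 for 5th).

Blue: 7×3 + 2×3 + 6×3 + 4×5 + 1×4 + 9×2 + 1×1 = 88
Green: 7×4 + 2×2 + 6×4 + 4×4 + 1×2 + 9×1 + 1×5 = 88
Orange: 7×1 + 2×4 + 6×5 + 4×1 + 1×1 + 9×5 + 1×2 = 97
Teal: 7×5 + 2×1 + 6×2 + 4×3 + 1×5 + 9×4 + 1×4 = 106
Pink: 7×2 + 2×5 + 6×1 + 4×2 + 1×3 + 9×3 + 1×3 = 71

Teal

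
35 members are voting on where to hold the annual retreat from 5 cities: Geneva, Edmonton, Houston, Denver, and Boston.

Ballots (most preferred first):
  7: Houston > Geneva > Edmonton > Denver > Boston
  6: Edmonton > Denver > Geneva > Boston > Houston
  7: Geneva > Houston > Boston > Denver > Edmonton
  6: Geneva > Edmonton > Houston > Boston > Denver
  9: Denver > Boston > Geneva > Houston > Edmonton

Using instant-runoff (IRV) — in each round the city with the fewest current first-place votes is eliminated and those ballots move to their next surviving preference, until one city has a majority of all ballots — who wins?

Geneva

Round 1: Geneva 13, Edmonton 6, Houston 7, Denver 9, Boston 0. Boston eliminated.
Round 2: Geneva 13, Edmonton 6, Houston 7, Denver 9. Edmonton eliminated.
Round 3: Geneva 13, Houston 7, Denver 15. Houston eliminated.
Round 4: Geneva 20, Denver 15. Geneva has a majority (≥18).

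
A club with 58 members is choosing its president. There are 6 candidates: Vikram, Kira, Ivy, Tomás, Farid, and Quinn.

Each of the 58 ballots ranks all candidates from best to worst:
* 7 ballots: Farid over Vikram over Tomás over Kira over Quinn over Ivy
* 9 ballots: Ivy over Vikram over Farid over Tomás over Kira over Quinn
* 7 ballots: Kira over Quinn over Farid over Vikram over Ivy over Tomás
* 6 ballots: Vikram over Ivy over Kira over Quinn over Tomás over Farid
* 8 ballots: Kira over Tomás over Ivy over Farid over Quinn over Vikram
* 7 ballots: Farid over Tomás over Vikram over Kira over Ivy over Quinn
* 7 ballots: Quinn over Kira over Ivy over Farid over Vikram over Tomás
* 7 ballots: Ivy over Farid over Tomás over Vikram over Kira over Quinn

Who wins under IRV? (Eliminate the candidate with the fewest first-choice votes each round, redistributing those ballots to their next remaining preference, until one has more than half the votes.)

Round 1: Vikram 6, Kira 15, Ivy 16, Tomás 0, Farid 14, Quinn 7. Tomás eliminated.
Round 2: Vikram 6, Kira 15, Ivy 16, Farid 14, Quinn 7. Vikram eliminated.
Round 3: Kira 15, Ivy 22, Farid 14, Quinn 7. Quinn eliminated.
Round 4: Kira 22, Ivy 22, Farid 14. Farid eliminated.
Round 5: Kira 36, Ivy 22. Kira has a majority (≥30).

Kira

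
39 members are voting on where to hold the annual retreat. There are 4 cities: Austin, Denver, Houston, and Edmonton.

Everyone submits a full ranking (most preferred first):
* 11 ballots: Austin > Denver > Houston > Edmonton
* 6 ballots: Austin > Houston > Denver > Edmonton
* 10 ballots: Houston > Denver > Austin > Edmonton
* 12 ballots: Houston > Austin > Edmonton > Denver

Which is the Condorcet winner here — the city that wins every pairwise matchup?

Houston vs Austin: 22–17
Houston vs Denver: 28–11
Houston vs Edmonton: 39–0
Houston beats every other city.

Houston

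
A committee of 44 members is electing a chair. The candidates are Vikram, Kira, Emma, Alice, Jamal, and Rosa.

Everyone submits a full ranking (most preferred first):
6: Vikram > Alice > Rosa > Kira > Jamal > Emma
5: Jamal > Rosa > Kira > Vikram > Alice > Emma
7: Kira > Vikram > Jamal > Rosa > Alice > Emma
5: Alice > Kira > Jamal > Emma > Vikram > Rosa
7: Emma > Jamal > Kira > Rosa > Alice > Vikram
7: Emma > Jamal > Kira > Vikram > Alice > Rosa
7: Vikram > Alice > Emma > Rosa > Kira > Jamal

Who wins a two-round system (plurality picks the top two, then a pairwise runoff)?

Round 1 first-place votes: Vikram 13, Kira 7, Emma 14, Alice 5, Jamal 5, Rosa 0. Emma and Vikram advance.
Runoff: Emma is ranked above Vikram on 19 ballots, Vikram above Emma on 25.

Vikram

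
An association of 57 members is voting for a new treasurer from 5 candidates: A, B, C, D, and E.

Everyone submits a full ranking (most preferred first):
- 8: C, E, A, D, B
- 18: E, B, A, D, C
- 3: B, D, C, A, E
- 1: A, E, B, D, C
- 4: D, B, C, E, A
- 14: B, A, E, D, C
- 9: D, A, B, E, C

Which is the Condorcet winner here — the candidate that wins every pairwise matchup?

B

B vs A: 39–18
B vs C: 49–8
B vs D: 36–21
B vs E: 30–27
B beats every other candidate.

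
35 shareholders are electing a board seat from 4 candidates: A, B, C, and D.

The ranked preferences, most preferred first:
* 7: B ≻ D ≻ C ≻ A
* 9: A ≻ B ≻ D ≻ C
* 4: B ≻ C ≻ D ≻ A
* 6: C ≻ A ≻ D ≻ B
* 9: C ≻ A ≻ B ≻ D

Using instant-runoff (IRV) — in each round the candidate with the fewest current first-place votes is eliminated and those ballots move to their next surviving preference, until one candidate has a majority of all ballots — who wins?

Round 1: A 9, B 11, C 15, D 0. D eliminated.
Round 2: A 9, B 11, C 15. A eliminated.
Round 3: B 20, C 15. B has a majority (≥18).

B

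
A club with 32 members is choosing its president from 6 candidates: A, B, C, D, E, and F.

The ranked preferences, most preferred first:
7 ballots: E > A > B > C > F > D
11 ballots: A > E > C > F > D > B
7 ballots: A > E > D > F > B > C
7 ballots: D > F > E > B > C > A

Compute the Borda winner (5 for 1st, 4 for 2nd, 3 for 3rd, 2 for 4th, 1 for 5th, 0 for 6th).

A: 7×4 + 11×5 + 7×5 + 7×0 = 118
B: 7×3 + 11×0 + 7×1 + 7×2 = 42
C: 7×2 + 11×3 + 7×0 + 7×1 = 54
D: 7×0 + 11×1 + 7×3 + 7×5 = 67
E: 7×5 + 11×4 + 7×4 + 7×3 = 128
F: 7×1 + 11×2 + 7×2 + 7×4 = 71

E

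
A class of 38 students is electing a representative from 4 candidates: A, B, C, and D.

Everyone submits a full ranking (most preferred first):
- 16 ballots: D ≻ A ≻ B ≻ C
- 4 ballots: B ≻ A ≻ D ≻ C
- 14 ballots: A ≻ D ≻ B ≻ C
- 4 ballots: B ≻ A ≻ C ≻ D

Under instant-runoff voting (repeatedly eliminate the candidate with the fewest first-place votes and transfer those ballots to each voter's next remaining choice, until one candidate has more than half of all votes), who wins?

A

Round 1: A 14, B 8, C 0, D 16. C eliminated.
Round 2: A 14, B 8, D 16. B eliminated.
Round 3: A 22, D 16. A has a majority (≥20).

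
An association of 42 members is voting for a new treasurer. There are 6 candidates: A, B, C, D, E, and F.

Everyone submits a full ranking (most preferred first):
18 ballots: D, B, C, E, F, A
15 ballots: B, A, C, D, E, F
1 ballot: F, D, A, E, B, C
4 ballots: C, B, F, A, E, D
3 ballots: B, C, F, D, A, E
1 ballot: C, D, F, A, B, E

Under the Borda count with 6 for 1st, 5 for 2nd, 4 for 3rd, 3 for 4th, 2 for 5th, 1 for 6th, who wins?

A: 18×1 + 15×5 + 1×4 + 4×3 + 3×2 + 1×3 = 118
B: 18×5 + 15×6 + 1×2 + 4×5 + 3×6 + 1×2 = 222
C: 18×4 + 15×4 + 1×1 + 4×6 + 3×5 + 1×6 = 178
D: 18×6 + 15×3 + 1×5 + 4×1 + 3×3 + 1×5 = 176
E: 18×3 + 15×2 + 1×3 + 4×2 + 3×1 + 1×1 = 99
F: 18×2 + 15×1 + 1×6 + 4×4 + 3×4 + 1×4 = 89

B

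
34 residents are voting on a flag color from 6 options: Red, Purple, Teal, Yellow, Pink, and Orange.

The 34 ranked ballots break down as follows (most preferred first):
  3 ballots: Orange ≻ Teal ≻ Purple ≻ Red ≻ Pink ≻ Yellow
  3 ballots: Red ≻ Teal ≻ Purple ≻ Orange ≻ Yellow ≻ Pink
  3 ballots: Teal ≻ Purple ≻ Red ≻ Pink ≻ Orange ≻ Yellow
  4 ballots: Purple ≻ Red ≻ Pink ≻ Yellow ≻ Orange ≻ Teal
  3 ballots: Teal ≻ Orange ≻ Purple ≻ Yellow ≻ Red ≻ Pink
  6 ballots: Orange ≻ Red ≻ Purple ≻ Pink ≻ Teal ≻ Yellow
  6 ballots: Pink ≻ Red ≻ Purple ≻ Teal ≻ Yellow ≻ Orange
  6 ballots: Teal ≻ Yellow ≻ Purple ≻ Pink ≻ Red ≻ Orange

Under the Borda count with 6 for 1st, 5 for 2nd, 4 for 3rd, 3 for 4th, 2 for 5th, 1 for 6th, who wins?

Red: 3×3 + 3×6 + 3×4 + 4×5 + 3×2 + 6×5 + 6×5 + 6×2 = 137
Purple: 3×4 + 3×4 + 3×5 + 4×6 + 3×4 + 6×4 + 6×4 + 6×4 = 147
Teal: 3×5 + 3×5 + 3×6 + 4×1 + 3×6 + 6×2 + 6×3 + 6×6 = 136
Yellow: 3×1 + 3×2 + 3×1 + 4×3 + 3×3 + 6×1 + 6×2 + 6×5 = 81
Pink: 3×2 + 3×1 + 3×3 + 4×4 + 3×1 + 6×3 + 6×6 + 6×3 = 109
Orange: 3×6 + 3×3 + 3×2 + 4×2 + 3×5 + 6×6 + 6×1 + 6×1 = 104

Purple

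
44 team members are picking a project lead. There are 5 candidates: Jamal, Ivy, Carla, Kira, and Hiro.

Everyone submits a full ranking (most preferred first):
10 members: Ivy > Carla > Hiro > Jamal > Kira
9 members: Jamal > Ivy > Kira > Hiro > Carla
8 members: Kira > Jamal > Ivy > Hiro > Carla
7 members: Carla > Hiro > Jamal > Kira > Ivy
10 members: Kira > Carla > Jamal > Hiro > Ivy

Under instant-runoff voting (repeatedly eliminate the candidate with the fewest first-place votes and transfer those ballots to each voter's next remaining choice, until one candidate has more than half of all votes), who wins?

Round 1: Jamal 9, Ivy 10, Carla 7, Kira 18, Hiro 0. Hiro eliminated.
Round 2: Jamal 9, Ivy 10, Carla 7, Kira 18. Carla eliminated.
Round 3: Jamal 16, Ivy 10, Kira 18. Ivy eliminated.
Round 4: Jamal 26, Kira 18. Jamal has a majority (≥23).

Jamal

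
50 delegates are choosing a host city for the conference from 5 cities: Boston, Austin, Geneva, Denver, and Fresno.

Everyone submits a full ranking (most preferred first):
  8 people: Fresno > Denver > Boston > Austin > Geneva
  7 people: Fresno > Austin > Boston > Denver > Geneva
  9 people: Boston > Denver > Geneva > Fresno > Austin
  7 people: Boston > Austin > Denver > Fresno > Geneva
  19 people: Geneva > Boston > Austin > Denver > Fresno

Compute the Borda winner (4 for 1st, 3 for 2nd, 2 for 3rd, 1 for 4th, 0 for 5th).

Boston: 8×2 + 7×2 + 9×4 + 7×4 + 19×3 = 151
Austin: 8×1 + 7×3 + 9×0 + 7×3 + 19×2 = 88
Geneva: 8×0 + 7×0 + 9×2 + 7×0 + 19×4 = 94
Denver: 8×3 + 7×1 + 9×3 + 7×2 + 19×1 = 91
Fresno: 8×4 + 7×4 + 9×1 + 7×1 + 19×0 = 76

Boston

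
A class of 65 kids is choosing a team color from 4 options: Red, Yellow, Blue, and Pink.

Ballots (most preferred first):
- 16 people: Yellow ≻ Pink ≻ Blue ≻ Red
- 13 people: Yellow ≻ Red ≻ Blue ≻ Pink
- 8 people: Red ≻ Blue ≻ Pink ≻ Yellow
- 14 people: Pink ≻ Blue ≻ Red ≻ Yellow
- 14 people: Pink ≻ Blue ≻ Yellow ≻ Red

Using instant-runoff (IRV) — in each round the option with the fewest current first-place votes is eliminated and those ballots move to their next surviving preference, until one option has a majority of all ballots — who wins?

Round 1: Red 8, Yellow 29, Blue 0, Pink 28. Blue eliminated.
Round 2: Red 8, Yellow 29, Pink 28. Red eliminated.
Round 3: Yellow 29, Pink 36. Pink has a majority (≥33).

Pink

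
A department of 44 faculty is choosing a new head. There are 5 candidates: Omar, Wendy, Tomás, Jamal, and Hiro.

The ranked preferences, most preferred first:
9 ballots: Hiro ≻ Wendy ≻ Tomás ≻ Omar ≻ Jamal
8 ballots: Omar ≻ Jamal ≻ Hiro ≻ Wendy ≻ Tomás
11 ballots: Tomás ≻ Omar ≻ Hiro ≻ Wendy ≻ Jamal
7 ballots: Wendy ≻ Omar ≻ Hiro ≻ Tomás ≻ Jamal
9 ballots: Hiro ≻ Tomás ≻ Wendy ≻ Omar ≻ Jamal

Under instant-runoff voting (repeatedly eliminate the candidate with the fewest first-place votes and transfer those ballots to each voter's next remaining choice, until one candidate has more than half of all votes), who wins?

Omar

Round 1: Omar 8, Wendy 7, Tomás 11, Jamal 0, Hiro 18. Jamal eliminated.
Round 2: Omar 8, Wendy 7, Tomás 11, Hiro 18. Wendy eliminated.
Round 3: Omar 15, Tomás 11, Hiro 18. Tomás eliminated.
Round 4: Omar 26, Hiro 18. Omar has a majority (≥23).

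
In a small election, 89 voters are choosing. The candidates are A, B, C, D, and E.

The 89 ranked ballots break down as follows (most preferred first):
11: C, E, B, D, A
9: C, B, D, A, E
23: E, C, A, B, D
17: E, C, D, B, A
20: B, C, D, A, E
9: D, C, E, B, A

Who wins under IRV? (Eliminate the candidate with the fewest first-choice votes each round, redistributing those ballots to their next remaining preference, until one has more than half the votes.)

Round 1: A 0, B 20, C 20, D 9, E 40. A eliminated.
Round 2: B 20, C 20, D 9, E 40. D eliminated.
Round 3: B 20, C 29, E 40. B eliminated.
Round 4: C 49, E 40. C has a majority (≥45).

C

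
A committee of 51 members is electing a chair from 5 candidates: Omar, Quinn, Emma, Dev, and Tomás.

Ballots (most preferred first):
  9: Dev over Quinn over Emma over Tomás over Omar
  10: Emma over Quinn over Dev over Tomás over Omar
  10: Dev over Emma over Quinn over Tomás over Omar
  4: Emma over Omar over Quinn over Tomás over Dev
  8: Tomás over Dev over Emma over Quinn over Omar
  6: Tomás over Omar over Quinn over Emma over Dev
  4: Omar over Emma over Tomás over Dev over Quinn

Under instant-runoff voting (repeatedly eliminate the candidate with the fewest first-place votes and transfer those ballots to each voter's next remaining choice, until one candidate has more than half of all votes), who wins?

Dev

Round 1: Omar 4, Quinn 0, Emma 14, Dev 19, Tomás 14. Quinn eliminated.
Round 2: Omar 4, Emma 14, Dev 19, Tomás 14. Omar eliminated.
Round 3: Emma 18, Dev 19, Tomás 14. Tomás eliminated.
Round 4: Emma 24, Dev 27. Dev has a majority (≥26).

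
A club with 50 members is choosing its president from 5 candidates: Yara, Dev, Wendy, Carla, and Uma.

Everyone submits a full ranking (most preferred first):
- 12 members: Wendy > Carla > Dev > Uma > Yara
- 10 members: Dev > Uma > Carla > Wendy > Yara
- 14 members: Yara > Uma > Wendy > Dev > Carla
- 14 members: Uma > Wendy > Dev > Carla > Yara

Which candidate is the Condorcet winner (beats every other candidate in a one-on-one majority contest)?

Uma vs Yara: 36–14
Uma vs Dev: 28–22
Uma vs Wendy: 38–12
Uma vs Carla: 38–12
Uma beats every other candidate.

Uma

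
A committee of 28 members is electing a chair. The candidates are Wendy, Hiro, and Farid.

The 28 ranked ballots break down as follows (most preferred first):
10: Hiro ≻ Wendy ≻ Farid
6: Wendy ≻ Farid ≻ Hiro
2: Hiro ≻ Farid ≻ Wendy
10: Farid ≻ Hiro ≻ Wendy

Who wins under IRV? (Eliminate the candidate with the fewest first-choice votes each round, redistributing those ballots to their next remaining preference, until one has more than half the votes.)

Farid

Round 1: Wendy 6, Hiro 12, Farid 10. Wendy eliminated.
Round 2: Hiro 12, Farid 16. Farid has a majority (≥15).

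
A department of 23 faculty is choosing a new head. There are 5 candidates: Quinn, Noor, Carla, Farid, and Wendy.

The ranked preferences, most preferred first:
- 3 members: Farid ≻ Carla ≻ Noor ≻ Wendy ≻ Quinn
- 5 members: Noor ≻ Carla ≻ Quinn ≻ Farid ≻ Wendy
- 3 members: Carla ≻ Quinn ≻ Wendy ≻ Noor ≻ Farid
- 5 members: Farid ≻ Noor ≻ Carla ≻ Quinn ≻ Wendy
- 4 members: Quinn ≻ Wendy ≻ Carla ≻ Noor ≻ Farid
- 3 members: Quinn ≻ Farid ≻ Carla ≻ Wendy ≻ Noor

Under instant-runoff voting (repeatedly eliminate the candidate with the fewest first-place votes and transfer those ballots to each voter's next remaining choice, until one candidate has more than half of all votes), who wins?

Quinn

Round 1: Quinn 7, Noor 5, Carla 3, Farid 8, Wendy 0. Wendy eliminated.
Round 2: Quinn 7, Noor 5, Carla 3, Farid 8. Carla eliminated.
Round 3: Quinn 10, Noor 5, Farid 8. Noor eliminated.
Round 4: Quinn 15, Farid 8. Quinn has a majority (≥12).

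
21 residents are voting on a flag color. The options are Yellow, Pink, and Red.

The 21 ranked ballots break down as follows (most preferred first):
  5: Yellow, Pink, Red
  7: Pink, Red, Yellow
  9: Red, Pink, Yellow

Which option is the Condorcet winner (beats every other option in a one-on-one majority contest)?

Pink vs Yellow: 16–5
Pink vs Red: 12–9
Pink beats every other option.

Pink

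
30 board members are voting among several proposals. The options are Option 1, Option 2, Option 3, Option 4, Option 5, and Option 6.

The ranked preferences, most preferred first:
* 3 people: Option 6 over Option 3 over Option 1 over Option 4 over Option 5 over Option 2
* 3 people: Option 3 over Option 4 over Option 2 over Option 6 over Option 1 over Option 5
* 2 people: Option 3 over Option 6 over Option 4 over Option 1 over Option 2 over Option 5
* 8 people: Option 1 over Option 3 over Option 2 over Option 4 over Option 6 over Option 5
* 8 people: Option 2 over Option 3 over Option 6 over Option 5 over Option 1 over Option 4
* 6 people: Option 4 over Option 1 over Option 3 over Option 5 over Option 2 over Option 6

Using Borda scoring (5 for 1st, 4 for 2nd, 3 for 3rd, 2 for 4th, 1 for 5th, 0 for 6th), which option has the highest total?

Option 1: 3×3 + 3×1 + 2×2 + 8×5 + 8×1 + 6×4 = 88
Option 2: 3×0 + 3×3 + 2×1 + 8×3 + 8×5 + 6×1 = 81
Option 3: 3×4 + 3×5 + 2×5 + 8×4 + 8×4 + 6×3 = 119
Option 4: 3×2 + 3×4 + 2×3 + 8×2 + 8×0 + 6×5 = 70
Option 5: 3×1 + 3×0 + 2×0 + 8×0 + 8×2 + 6×2 = 31
Option 6: 3×5 + 3×2 + 2×4 + 8×1 + 8×3 + 6×0 = 61

Option 3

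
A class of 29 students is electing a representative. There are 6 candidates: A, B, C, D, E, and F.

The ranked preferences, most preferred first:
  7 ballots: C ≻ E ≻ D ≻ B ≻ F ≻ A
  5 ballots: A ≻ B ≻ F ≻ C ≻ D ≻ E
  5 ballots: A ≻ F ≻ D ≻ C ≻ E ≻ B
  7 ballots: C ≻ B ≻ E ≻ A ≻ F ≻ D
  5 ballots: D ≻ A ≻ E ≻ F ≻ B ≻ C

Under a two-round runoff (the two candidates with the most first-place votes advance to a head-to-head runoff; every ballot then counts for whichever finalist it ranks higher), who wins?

A

Round 1 first-place votes: A 10, B 0, C 14, D 5, E 0, F 0. C and A advance.
Runoff: C is ranked above A on 14 ballots, A above C on 15.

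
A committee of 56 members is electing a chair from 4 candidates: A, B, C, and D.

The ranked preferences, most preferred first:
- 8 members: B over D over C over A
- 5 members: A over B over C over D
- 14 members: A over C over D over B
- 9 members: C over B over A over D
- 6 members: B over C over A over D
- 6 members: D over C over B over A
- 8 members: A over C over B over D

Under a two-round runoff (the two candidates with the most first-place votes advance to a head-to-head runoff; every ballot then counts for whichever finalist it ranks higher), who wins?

Round 1 first-place votes: A 27, B 14, C 9, D 6. A and B advance.
Runoff: A is ranked above B on 27 ballots, B above A on 29.

B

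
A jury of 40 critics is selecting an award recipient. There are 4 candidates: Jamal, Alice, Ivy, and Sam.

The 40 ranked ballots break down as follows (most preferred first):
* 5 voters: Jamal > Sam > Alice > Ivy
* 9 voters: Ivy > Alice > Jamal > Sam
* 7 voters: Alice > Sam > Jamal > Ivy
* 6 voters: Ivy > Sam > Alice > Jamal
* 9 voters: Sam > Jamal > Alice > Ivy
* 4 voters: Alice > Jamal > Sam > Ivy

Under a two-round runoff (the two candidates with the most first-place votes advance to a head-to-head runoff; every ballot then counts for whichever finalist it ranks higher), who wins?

Round 1 first-place votes: Jamal 5, Alice 11, Ivy 15, Sam 9. Ivy and Alice advance.
Runoff: Ivy is ranked above Alice on 15 ballots, Alice above Ivy on 25.

Alice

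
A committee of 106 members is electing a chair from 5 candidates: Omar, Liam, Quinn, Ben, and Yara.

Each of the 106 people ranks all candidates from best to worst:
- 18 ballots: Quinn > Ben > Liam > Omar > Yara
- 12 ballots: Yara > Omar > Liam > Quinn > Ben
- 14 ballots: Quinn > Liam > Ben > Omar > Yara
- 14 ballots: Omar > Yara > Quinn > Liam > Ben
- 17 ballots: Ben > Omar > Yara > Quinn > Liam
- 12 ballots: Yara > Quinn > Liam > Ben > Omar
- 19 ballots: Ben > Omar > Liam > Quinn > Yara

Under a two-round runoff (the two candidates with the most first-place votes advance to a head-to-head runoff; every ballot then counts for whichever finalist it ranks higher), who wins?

Quinn

Round 1 first-place votes: Omar 14, Liam 0, Quinn 32, Ben 36, Yara 24. Ben and Quinn advance.
Runoff: Ben is ranked above Quinn on 36 ballots, Quinn above Ben on 70.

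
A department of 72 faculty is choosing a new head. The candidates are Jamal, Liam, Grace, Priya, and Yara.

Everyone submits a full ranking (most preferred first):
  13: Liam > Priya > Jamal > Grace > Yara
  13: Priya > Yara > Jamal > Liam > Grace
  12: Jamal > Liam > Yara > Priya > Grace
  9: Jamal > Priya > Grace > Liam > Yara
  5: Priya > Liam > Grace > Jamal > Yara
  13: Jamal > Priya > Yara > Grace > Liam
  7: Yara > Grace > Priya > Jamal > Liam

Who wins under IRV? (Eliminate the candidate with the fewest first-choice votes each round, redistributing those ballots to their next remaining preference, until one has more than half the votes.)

Round 1: Jamal 34, Liam 13, Grace 0, Priya 18, Yara 7. Grace eliminated.
Round 2: Jamal 34, Liam 13, Priya 18, Yara 7. Yara eliminated.
Round 3: Jamal 34, Liam 13, Priya 25. Liam eliminated.
Round 4: Jamal 34, Priya 38. Priya has a majority (≥37).

Priya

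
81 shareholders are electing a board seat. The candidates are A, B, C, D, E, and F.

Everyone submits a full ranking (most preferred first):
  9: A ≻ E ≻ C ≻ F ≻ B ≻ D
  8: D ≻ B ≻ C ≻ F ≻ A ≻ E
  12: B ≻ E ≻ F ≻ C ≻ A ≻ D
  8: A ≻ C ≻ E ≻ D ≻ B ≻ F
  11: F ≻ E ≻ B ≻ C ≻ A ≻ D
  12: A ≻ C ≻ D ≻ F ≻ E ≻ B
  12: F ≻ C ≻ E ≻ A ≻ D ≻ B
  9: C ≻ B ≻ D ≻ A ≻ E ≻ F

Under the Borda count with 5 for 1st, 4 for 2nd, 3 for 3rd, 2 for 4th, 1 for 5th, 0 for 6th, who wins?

C

A: 9×5 + 8×1 + 12×1 + 8×5 + 11×1 + 12×5 + 12×2 + 9×2 = 218
B: 9×1 + 8×4 + 12×5 + 8×1 + 11×3 + 12×0 + 12×0 + 9×4 = 178
C: 9×3 + 8×3 + 12×2 + 8×4 + 11×2 + 12×4 + 12×4 + 9×5 = 270
D: 9×0 + 8×5 + 12×0 + 8×2 + 11×0 + 12×3 + 12×1 + 9×3 = 131
E: 9×4 + 8×0 + 12×4 + 8×3 + 11×4 + 12×1 + 12×3 + 9×1 = 209
F: 9×2 + 8×2 + 12×3 + 8×0 + 11×5 + 12×2 + 12×5 + 9×0 = 209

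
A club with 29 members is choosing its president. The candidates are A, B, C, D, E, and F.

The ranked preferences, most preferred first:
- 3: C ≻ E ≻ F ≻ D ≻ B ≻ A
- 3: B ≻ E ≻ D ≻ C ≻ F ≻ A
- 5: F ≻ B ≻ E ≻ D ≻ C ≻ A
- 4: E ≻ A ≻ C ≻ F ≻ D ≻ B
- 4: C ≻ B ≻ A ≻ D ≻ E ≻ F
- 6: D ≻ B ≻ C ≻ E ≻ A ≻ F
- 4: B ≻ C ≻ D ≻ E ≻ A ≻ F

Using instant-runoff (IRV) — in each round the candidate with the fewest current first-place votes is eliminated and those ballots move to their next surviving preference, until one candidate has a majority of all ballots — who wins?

Round 1: A 0, B 7, C 7, D 6, E 4, F 5. A eliminated.
Round 2: B 7, C 7, D 6, E 4, F 5. E eliminated.
Round 3: B 7, C 11, D 6, F 5. F eliminated.
Round 4: B 12, C 11, D 6. D eliminated.
Round 5: B 18, C 11. B has a majority (≥15).

B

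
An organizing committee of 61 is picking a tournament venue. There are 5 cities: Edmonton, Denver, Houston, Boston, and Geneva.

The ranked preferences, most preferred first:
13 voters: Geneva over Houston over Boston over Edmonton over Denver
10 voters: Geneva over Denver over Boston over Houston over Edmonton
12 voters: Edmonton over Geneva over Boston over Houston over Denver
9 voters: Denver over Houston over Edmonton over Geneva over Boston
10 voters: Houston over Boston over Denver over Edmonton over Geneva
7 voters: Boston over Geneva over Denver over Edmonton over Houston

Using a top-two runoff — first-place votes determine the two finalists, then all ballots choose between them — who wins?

Edmonton

Round 1 first-place votes: Edmonton 12, Denver 9, Houston 10, Boston 7, Geneva 23. Geneva and Edmonton advance.
Runoff: Geneva is ranked above Edmonton on 30 ballots, Edmonton above Geneva on 31.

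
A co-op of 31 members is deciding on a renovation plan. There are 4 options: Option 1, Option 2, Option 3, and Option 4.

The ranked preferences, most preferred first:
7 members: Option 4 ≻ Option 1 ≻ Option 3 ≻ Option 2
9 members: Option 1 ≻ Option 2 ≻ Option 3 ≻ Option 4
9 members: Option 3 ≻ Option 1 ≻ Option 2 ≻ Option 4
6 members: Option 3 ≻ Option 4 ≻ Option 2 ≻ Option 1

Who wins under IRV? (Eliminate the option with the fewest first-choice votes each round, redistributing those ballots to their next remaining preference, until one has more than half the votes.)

Option 1

Round 1: Option 1 9, Option 2 0, Option 3 15, Option 4 7. Option 2 eliminated.
Round 2: Option 1 9, Option 3 15, Option 4 7. Option 4 eliminated.
Round 3: Option 1 16, Option 3 15. Option 1 has a majority (≥16).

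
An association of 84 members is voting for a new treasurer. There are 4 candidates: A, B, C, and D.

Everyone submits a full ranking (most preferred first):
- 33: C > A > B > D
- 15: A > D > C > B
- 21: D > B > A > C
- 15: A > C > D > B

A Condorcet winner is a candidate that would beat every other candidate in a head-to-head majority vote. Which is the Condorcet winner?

A

A vs B: 63–21
A vs C: 51–33
A vs D: 63–21
A beats every other candidate.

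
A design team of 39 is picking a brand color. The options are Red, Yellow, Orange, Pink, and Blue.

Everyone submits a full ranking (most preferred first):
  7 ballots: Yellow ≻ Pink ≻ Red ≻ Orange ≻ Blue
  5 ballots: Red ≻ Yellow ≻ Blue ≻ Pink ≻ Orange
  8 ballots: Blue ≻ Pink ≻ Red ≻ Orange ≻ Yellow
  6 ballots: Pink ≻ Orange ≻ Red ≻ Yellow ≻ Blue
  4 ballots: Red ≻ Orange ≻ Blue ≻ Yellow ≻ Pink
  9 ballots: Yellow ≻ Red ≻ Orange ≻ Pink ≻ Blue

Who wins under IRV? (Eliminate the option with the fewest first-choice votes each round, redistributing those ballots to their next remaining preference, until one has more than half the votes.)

Red

Round 1: Red 9, Yellow 16, Orange 0, Pink 6, Blue 8. Orange eliminated.
Round 2: Red 9, Yellow 16, Pink 6, Blue 8. Pink eliminated.
Round 3: Red 15, Yellow 16, Blue 8. Blue eliminated.
Round 4: Red 23, Yellow 16. Red has a majority (≥20).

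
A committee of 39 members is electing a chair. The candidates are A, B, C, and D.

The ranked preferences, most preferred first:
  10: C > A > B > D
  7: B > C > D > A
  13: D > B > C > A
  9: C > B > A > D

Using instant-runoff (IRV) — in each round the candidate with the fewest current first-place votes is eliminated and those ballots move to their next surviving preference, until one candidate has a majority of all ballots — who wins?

Round 1: A 0, B 7, C 19, D 13. A eliminated.
Round 2: B 7, C 19, D 13. B eliminated.
Round 3: C 26, D 13. C has a majority (≥20).

C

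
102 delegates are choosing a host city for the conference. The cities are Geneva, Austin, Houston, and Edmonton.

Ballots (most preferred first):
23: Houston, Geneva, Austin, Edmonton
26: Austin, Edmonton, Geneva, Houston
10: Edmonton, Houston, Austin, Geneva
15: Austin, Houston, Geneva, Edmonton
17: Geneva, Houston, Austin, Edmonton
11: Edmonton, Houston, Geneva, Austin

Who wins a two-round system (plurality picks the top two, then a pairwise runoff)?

Round 1 first-place votes: Geneva 17, Austin 41, Houston 23, Edmonton 21. Austin and Houston advance.
Runoff: Austin is ranked above Houston on 41 ballots, Houston above Austin on 61.

Houston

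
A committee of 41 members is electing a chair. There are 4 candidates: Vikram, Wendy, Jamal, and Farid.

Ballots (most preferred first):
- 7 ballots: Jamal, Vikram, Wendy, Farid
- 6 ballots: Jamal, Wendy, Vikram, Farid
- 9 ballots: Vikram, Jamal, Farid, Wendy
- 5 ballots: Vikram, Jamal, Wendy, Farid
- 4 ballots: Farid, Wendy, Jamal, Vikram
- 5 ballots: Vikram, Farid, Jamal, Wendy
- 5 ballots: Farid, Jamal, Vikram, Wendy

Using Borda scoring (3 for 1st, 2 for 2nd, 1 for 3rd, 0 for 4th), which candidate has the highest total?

Vikram: 7×2 + 6×1 + 9×3 + 5×3 + 4×0 + 5×3 + 5×1 = 82
Wendy: 7×1 + 6×2 + 9×0 + 5×1 + 4×2 + 5×0 + 5×0 = 32
Jamal: 7×3 + 6×3 + 9×2 + 5×2 + 4×1 + 5×1 + 5×2 = 86
Farid: 7×0 + 6×0 + 9×1 + 5×0 + 4×3 + 5×2 + 5×3 = 46

Jamal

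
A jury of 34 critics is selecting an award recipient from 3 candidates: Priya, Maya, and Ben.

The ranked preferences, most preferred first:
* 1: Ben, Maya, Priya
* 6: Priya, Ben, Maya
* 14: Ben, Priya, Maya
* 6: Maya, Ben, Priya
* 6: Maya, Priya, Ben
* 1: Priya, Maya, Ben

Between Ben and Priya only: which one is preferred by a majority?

Ben is ranked above Priya on 21 ballots; Priya above Ben on 13.

Ben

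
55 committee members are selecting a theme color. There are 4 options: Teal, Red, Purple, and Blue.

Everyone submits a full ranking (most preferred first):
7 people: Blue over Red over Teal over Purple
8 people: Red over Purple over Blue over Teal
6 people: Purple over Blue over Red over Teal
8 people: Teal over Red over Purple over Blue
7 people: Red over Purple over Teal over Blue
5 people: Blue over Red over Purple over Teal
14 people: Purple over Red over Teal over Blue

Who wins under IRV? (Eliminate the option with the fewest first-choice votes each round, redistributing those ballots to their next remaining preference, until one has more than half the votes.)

Round 1: Teal 8, Red 15, Purple 20, Blue 12. Teal eliminated.
Round 2: Red 23, Purple 20, Blue 12. Blue eliminated.
Round 3: Red 35, Purple 20. Red has a majority (≥28).

Red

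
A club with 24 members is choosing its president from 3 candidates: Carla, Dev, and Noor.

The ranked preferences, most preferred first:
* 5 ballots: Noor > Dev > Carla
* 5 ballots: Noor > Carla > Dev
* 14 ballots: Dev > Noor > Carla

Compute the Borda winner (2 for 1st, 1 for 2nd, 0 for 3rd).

Noor

Carla: 5×0 + 5×1 + 14×0 = 5
Dev: 5×1 + 5×0 + 14×2 = 33
Noor: 5×2 + 5×2 + 14×1 = 34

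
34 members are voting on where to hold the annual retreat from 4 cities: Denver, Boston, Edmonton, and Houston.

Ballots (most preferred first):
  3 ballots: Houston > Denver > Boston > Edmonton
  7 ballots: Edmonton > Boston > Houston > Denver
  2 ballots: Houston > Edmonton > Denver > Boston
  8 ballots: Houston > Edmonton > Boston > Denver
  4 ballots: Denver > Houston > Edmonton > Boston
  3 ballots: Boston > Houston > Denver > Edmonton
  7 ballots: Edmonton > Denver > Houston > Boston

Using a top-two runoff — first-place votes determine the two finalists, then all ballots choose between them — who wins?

Round 1 first-place votes: Denver 4, Boston 3, Edmonton 14, Houston 13. Edmonton and Houston advance.
Runoff: Edmonton is ranked above Houston on 14 ballots, Houston above Edmonton on 20.

Houston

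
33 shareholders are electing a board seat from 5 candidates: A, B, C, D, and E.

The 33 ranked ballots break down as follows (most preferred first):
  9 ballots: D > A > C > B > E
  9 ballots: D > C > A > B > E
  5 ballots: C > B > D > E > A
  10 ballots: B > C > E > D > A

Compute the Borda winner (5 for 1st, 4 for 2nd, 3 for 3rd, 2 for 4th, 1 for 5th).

C

A: 9×4 + 9×3 + 5×1 + 10×1 = 78
B: 9×2 + 9×2 + 5×4 + 10×5 = 106
C: 9×3 + 9×4 + 5×5 + 10×4 = 128
D: 9×5 + 9×5 + 5×3 + 10×2 = 125
E: 9×1 + 9×1 + 5×2 + 10×3 = 58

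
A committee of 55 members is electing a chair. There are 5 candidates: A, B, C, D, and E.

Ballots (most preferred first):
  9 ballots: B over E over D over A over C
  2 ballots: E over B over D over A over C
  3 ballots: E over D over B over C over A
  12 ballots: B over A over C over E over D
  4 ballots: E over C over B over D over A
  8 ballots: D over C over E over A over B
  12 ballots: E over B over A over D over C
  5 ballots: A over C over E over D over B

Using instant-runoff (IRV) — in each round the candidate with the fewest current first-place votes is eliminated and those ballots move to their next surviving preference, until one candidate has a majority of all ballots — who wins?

E

Round 1: A 5, B 21, C 0, D 8, E 21. C eliminated.
Round 2: A 5, B 21, D 8, E 21. A eliminated.
Round 3: B 21, D 8, E 26. D eliminated.
Round 4: B 21, E 34. E has a majority (≥28).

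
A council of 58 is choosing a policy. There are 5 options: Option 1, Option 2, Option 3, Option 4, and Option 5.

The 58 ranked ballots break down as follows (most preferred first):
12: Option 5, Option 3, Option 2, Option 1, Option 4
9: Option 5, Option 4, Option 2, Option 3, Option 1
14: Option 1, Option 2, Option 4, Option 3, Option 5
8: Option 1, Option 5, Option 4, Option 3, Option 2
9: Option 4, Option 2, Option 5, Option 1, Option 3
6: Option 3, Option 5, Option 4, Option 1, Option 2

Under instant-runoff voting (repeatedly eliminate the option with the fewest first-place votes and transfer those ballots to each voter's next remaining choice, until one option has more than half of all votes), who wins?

Option 5

Round 1: Option 1 22, Option 2 0, Option 3 6, Option 4 9, Option 5 21. Option 2 eliminated.
Round 2: Option 1 22, Option 3 6, Option 4 9, Option 5 21. Option 3 eliminated.
Round 3: Option 1 22, Option 4 9, Option 5 27. Option 4 eliminated.
Round 4: Option 1 22, Option 5 36. Option 5 has a majority (≥30).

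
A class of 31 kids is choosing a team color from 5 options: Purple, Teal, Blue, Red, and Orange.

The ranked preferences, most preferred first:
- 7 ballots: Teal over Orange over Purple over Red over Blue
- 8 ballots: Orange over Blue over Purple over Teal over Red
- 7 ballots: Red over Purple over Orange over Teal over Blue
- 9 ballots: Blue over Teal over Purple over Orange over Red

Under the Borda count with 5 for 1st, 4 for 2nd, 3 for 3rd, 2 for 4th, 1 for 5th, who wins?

Orange

Purple: 7×3 + 8×3 + 7×4 + 9×3 = 100
Teal: 7×5 + 8×2 + 7×2 + 9×4 = 101
Blue: 7×1 + 8×4 + 7×1 + 9×5 = 91
Red: 7×2 + 8×1 + 7×5 + 9×1 = 66
Orange: 7×4 + 8×5 + 7×3 + 9×2 = 107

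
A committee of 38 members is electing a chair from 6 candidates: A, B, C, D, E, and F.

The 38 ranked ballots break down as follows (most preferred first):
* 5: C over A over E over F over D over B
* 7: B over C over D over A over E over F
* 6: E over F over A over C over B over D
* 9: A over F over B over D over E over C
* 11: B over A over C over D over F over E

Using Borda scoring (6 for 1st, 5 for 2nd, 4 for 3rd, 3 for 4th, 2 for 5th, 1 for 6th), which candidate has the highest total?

A

A: 5×5 + 7×3 + 6×4 + 9×6 + 11×5 = 179
B: 5×1 + 7×6 + 6×2 + 9×4 + 11×6 = 161
C: 5×6 + 7×5 + 6×3 + 9×1 + 11×4 = 136
D: 5×2 + 7×4 + 6×1 + 9×3 + 11×3 = 104
E: 5×4 + 7×2 + 6×6 + 9×2 + 11×1 = 99
F: 5×3 + 7×1 + 6×5 + 9×5 + 11×2 = 119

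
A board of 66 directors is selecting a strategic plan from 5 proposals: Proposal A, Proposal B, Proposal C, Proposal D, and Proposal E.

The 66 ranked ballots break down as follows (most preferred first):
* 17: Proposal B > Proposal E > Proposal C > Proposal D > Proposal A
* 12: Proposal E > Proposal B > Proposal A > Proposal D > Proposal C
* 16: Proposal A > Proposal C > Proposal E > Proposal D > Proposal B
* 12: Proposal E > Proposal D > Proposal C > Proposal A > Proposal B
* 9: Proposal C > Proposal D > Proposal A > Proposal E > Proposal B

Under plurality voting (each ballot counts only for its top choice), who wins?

Proposal E

First-place votes: Proposal A 16, Proposal B 17, Proposal C 9, Proposal D 0, Proposal E 24.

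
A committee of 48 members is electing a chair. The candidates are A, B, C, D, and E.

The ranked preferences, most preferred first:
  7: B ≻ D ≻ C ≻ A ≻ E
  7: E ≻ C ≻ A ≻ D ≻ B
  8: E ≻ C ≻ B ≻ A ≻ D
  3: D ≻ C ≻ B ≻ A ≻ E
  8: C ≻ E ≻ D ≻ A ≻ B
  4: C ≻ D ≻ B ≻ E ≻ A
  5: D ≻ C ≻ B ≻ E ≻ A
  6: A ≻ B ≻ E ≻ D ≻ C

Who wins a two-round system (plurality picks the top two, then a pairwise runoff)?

Round 1 first-place votes: A 6, B 7, C 12, D 8, E 15. E and C advance.
Runoff: E is ranked above C on 21 ballots, C above E on 27.

C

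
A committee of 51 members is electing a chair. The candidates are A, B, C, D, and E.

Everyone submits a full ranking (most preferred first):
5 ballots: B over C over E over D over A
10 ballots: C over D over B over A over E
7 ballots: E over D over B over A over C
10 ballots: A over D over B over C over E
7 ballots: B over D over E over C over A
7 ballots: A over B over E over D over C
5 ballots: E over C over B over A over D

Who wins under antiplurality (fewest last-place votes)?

Last-place votes: A 12, B 0, C 14, D 5, E 20.

B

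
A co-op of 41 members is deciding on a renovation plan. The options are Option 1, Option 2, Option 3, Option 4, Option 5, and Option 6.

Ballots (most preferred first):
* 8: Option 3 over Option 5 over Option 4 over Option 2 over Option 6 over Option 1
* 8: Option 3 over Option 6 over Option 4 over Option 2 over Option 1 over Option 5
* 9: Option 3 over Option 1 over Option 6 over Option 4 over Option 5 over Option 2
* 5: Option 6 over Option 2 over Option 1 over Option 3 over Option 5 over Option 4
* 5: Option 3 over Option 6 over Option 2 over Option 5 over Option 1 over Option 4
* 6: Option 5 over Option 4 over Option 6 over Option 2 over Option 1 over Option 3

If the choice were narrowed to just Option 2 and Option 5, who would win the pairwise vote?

Option 2 is ranked above Option 5 on 18 ballots; Option 5 above Option 2 on 23.

Option 5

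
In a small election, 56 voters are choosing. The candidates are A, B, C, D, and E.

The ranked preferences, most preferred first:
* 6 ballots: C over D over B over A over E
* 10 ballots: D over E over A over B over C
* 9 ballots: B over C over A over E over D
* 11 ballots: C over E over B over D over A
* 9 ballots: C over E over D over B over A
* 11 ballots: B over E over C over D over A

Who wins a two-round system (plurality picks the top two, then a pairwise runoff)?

B

Round 1 first-place votes: A 0, B 20, C 26, D 10, E 0. C and B advance.
Runoff: C is ranked above B on 26 ballots, B above C on 30.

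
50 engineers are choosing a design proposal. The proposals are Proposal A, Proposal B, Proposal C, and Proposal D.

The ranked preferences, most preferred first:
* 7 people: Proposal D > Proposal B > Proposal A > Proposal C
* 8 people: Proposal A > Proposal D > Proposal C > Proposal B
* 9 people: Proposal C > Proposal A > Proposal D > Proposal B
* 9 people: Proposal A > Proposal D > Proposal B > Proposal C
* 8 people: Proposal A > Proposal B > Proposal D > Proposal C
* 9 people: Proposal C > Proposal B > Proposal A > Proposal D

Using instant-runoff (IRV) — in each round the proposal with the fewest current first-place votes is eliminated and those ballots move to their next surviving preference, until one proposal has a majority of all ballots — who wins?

Round 1: Proposal A 25, Proposal B 0, Proposal C 18, Proposal D 7. Proposal B eliminated.
Round 2: Proposal A 25, Proposal C 18, Proposal D 7. Proposal D eliminated.
Round 3: Proposal A 32, Proposal C 18. Proposal A has a majority (≥26).

Proposal A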